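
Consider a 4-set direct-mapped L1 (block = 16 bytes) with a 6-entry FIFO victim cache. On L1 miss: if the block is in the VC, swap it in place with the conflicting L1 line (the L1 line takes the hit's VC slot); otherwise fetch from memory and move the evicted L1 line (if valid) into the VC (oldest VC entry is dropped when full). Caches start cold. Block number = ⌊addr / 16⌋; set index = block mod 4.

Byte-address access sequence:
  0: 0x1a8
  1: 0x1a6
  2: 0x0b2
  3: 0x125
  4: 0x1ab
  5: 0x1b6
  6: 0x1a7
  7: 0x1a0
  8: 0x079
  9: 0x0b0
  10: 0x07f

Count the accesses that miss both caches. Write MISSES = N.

0: 0x1a8 (blk 26, set 2) → MISS  vc=[]
1: 0x1a6 (blk 26, set 2) → L1-HIT  vc=[]
2: 0xb2 (blk 11, set 3) → MISS  vc=[]
3: 0x125 (blk 18, set 2) → MISS  vc=[26]
4: 0x1ab (blk 26, set 2) → VC-HIT  vc=[18]
5: 0x1b6 (blk 27, set 3) → MISS  vc=[18, 11]
6: 0x1a7 (blk 26, set 2) → L1-HIT  vc=[18, 11]
7: 0x1a0 (blk 26, set 2) → L1-HIT  vc=[18, 11]
8: 0x79 (blk 7, set 3) → MISS  vc=[18, 11, 27]
9: 0xb0 (blk 11, set 3) → VC-HIT  vc=[18, 7, 27]
10: 0x7f (blk 7, set 3) → VC-HIT  vc=[18, 11, 27]

MISSES = 5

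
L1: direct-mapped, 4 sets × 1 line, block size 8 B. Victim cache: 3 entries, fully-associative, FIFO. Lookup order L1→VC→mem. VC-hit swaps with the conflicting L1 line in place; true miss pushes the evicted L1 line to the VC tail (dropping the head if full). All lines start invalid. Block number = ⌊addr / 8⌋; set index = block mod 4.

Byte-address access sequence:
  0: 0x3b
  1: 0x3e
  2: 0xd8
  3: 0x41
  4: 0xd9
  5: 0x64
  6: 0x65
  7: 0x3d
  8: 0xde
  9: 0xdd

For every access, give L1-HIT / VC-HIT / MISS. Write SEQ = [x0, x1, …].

SEQ = [MISS, L1-HIT, MISS, MISS, L1-HIT, MISS, L1-HIT, VC-HIT, VC-HIT, L1-HIT]

  [0] addr=0x3b blk=7 s=3: MISS | VC []
  [1] addr=0x3e blk=7 s=3: L1-HIT | VC []
  [2] addr=0xd8 blk=27 s=3: MISS | VC [7]
  [3] addr=0x41 blk=8 s=0: MISS | VC [7]
  [4] addr=0xd9 blk=27 s=3: L1-HIT | VC [7]
  [5] addr=0x64 blk=12 s=0: MISS | VC [7, 8]
  [6] addr=0x65 blk=12 s=0: L1-HIT | VC [7, 8]
  [7] addr=0x3d blk=7 s=3: VC-HIT | VC [27, 8]
  [8] addr=0xde blk=27 s=3: VC-HIT | VC [7, 8]
  [9] addr=0xdd blk=27 s=3: L1-HIT | VC [7, 8]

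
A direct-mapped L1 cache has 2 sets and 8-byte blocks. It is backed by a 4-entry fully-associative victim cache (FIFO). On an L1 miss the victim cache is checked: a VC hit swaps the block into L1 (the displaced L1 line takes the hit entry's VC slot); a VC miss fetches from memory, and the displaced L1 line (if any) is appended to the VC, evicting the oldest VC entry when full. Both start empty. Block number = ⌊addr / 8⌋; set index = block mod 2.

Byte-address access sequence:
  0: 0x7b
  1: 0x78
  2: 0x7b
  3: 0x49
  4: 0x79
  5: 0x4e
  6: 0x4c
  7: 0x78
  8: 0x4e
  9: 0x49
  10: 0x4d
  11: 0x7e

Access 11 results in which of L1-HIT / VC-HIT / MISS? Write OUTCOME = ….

#0 0x7b→b15/s1 MISS; vc=[]
#1 0x78→b15/s1 L1-HIT; vc=[]
#2 0x7b→b15/s1 L1-HIT; vc=[]
#3 0x49→b9/s1 MISS; vc=[15]
#4 0x79→b15/s1 VC-HIT; vc=[9]
#5 0x4e→b9/s1 VC-HIT; vc=[15]
#6 0x4c→b9/s1 L1-HIT; vc=[15]
#7 0x78→b15/s1 VC-HIT; vc=[9]
#8 0x4e→b9/s1 VC-HIT; vc=[15]
#9 0x49→b9/s1 L1-HIT; vc=[15]
#10 0x4d→b9/s1 L1-HIT; vc=[15]
#11 0x7e→b15/s1 VC-HIT; vc=[9]

OUTCOME = VC-HIT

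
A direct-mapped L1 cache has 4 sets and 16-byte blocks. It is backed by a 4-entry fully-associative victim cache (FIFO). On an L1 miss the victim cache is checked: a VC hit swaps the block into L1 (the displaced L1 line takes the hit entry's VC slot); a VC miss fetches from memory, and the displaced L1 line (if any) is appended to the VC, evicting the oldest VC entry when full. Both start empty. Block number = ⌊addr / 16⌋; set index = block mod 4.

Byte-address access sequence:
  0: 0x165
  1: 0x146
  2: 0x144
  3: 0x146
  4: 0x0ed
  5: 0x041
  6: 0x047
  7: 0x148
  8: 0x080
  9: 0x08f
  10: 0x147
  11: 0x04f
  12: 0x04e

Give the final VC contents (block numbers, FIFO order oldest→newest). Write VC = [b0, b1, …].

VC = [22, 20, 8]

0: 0x165 (blk 22, set 2) → MISS  vc=[]
1: 0x146 (blk 20, set 0) → MISS  vc=[]
2: 0x144 (blk 20, set 0) → L1-HIT  vc=[]
3: 0x146 (blk 20, set 0) → L1-HIT  vc=[]
4: 0xed (blk 14, set 2) → MISS  vc=[22]
5: 0x41 (blk 4, set 0) → MISS  vc=[22, 20]
6: 0x47 (blk 4, set 0) → L1-HIT  vc=[22, 20]
7: 0x148 (blk 20, set 0) → VC-HIT  vc=[22, 4]
8: 0x80 (blk 8, set 0) → MISS  vc=[22, 4, 20]
9: 0x8f (blk 8, set 0) → L1-HIT  vc=[22, 4, 20]
10: 0x147 (blk 20, set 0) → VC-HIT  vc=[22, 4, 8]
11: 0x4f (blk 4, set 0) → VC-HIT  vc=[22, 20, 8]
12: 0x4e (blk 4, set 0) → L1-HIT  vc=[22, 20, 8]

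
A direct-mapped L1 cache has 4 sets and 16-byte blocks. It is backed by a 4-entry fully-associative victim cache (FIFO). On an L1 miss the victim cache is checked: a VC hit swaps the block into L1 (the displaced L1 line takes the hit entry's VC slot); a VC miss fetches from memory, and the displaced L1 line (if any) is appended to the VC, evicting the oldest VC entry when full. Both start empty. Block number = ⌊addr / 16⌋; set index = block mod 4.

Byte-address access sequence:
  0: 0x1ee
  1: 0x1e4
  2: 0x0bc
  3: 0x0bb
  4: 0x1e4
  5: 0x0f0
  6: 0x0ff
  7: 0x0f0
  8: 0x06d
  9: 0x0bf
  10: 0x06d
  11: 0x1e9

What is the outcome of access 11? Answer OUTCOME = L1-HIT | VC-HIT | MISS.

OUTCOME = VC-HIT

#0 0x1ee→b30/s2 MISS; vc=[]
#1 0x1e4→b30/s2 L1-HIT; vc=[]
#2 0xbc→b11/s3 MISS; vc=[]
#3 0xbb→b11/s3 L1-HIT; vc=[]
#4 0x1e4→b30/s2 L1-HIT; vc=[]
#5 0xf0→b15/s3 MISS; vc=[11]
#6 0xff→b15/s3 L1-HIT; vc=[11]
#7 0xf0→b15/s3 L1-HIT; vc=[11]
#8 0x6d→b6/s2 MISS; vc=[11,30]
#9 0xbf→b11/s3 VC-HIT; vc=[15,30]
#10 0x6d→b6/s2 L1-HIT; vc=[15,30]
#11 0x1e9→b30/s2 VC-HIT; vc=[15,6]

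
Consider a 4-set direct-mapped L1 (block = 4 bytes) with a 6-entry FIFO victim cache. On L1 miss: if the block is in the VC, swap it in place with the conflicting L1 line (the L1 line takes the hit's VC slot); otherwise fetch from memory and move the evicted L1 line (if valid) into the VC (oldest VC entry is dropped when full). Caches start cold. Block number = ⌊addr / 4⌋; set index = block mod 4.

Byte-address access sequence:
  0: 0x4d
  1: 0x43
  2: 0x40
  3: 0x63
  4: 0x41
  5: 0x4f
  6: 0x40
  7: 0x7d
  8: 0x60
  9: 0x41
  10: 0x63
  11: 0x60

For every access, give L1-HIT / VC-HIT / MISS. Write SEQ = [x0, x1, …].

SEQ = [MISS, MISS, L1-HIT, MISS, VC-HIT, L1-HIT, L1-HIT, MISS, VC-HIT, VC-HIT, VC-HIT, L1-HIT]

#0 0x4d→b19/s3 MISS; vc=[]
#1 0x43→b16/s0 MISS; vc=[]
#2 0x40→b16/s0 L1-HIT; vc=[]
#3 0x63→b24/s0 MISS; vc=[16]
#4 0x41→b16/s0 VC-HIT; vc=[24]
#5 0x4f→b19/s3 L1-HIT; vc=[24]
#6 0x40→b16/s0 L1-HIT; vc=[24]
#7 0x7d→b31/s3 MISS; vc=[24,19]
#8 0x60→b24/s0 VC-HIT; vc=[16,19]
#9 0x41→b16/s0 VC-HIT; vc=[24,19]
#10 0x63→b24/s0 VC-HIT; vc=[16,19]
#11 0x60→b24/s0 L1-HIT; vc=[16,19]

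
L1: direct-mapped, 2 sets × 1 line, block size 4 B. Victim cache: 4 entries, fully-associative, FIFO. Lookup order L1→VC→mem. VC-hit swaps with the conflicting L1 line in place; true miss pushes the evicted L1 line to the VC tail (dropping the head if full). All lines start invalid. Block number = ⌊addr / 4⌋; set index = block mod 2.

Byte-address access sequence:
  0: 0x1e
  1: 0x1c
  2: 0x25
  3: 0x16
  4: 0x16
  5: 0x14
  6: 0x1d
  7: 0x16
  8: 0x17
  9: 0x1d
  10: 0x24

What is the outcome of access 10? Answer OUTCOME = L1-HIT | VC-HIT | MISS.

#0 0x1e→b7/s1 MISS; vc=[]
#1 0x1c→b7/s1 L1-HIT; vc=[]
#2 0x25→b9/s1 MISS; vc=[7]
#3 0x16→b5/s1 MISS; vc=[7,9]
#4 0x16→b5/s1 L1-HIT; vc=[7,9]
#5 0x14→b5/s1 L1-HIT; vc=[7,9]
#6 0x1d→b7/s1 VC-HIT; vc=[5,9]
#7 0x16→b5/s1 VC-HIT; vc=[7,9]
#8 0x17→b5/s1 L1-HIT; vc=[7,9]
#9 0x1d→b7/s1 VC-HIT; vc=[5,9]
#10 0x24→b9/s1 VC-HIT; vc=[5,7]

OUTCOME = VC-HIT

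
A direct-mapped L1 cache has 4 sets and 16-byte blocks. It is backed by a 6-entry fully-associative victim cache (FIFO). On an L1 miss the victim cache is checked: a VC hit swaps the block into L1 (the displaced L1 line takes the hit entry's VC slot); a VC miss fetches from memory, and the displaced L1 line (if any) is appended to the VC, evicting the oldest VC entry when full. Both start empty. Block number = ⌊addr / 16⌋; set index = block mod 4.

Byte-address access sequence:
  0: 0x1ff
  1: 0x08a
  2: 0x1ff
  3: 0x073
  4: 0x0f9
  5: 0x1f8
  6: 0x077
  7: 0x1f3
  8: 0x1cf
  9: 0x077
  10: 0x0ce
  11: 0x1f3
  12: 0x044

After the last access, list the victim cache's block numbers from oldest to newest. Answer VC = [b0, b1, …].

#0 0x1ff→b31/s3 MISS; vc=[]
#1 0x8a→b8/s0 MISS; vc=[]
#2 0x1ff→b31/s3 L1-HIT; vc=[]
#3 0x73→b7/s3 MISS; vc=[31]
#4 0xf9→b15/s3 MISS; vc=[31,7]
#5 0x1f8→b31/s3 VC-HIT; vc=[15,7]
#6 0x77→b7/s3 VC-HIT; vc=[15,31]
#7 0x1f3→b31/s3 VC-HIT; vc=[15,7]
#8 0x1cf→b28/s0 MISS; vc=[15,7,8]
#9 0x77→b7/s3 VC-HIT; vc=[15,31,8]
#10 0xce→b12/s0 MISS; vc=[15,31,8,28]
#11 0x1f3→b31/s3 VC-HIT; vc=[15,7,8,28]
#12 0x44→b4/s0 MISS; vc=[15,7,8,28,12]

VC = [15, 7, 8, 28, 12]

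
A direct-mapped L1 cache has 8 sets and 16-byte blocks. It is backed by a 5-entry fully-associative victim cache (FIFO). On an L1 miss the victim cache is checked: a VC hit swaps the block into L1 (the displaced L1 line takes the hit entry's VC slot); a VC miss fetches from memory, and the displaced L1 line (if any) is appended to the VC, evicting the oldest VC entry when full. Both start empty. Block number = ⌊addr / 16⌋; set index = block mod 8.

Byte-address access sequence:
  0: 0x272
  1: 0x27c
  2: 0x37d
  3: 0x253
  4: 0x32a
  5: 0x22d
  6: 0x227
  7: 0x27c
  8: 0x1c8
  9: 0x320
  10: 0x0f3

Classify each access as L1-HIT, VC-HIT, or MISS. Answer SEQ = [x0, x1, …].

#0 0x272→b39/s7 MISS; vc=[]
#1 0x27c→b39/s7 L1-HIT; vc=[]
#2 0x37d→b55/s7 MISS; vc=[39]
#3 0x253→b37/s5 MISS; vc=[39]
#4 0x32a→b50/s2 MISS; vc=[39]
#5 0x22d→b34/s2 MISS; vc=[39,50]
#6 0x227→b34/s2 L1-HIT; vc=[39,50]
#7 0x27c→b39/s7 VC-HIT; vc=[55,50]
#8 0x1c8→b28/s4 MISS; vc=[55,50]
#9 0x320→b50/s2 VC-HIT; vc=[55,34]
#10 0xf3→b15/s7 MISS; vc=[55,34,39]

SEQ = [MISS, L1-HIT, MISS, MISS, MISS, MISS, L1-HIT, VC-HIT, MISS, VC-HIT, MISS]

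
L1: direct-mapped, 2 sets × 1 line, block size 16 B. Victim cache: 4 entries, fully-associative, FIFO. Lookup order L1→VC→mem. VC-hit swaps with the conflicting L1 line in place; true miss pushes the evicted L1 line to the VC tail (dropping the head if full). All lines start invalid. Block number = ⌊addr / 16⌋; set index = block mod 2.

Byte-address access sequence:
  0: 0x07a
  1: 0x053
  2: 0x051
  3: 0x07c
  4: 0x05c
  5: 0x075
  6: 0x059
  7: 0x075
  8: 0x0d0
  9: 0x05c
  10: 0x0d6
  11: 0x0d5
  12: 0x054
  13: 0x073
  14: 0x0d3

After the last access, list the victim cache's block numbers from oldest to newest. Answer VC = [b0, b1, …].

VC = [7, 5]

0: 0x7a (blk 7, set 1) → MISS  vc=[]
1: 0x53 (blk 5, set 1) → MISS  vc=[7]
2: 0x51 (blk 5, set 1) → L1-HIT  vc=[7]
3: 0x7c (blk 7, set 1) → VC-HIT  vc=[5]
4: 0x5c (blk 5, set 1) → VC-HIT  vc=[7]
5: 0x75 (blk 7, set 1) → VC-HIT  vc=[5]
6: 0x59 (blk 5, set 1) → VC-HIT  vc=[7]
7: 0x75 (blk 7, set 1) → VC-HIT  vc=[5]
8: 0xd0 (blk 13, set 1) → MISS  vc=[5, 7]
9: 0x5c (blk 5, set 1) → VC-HIT  vc=[13, 7]
10: 0xd6 (blk 13, set 1) → VC-HIT  vc=[5, 7]
11: 0xd5 (blk 13, set 1) → L1-HIT  vc=[5, 7]
12: 0x54 (blk 5, set 1) → VC-HIT  vc=[13, 7]
13: 0x73 (blk 7, set 1) → VC-HIT  vc=[13, 5]
14: 0xd3 (blk 13, set 1) → VC-HIT  vc=[7, 5]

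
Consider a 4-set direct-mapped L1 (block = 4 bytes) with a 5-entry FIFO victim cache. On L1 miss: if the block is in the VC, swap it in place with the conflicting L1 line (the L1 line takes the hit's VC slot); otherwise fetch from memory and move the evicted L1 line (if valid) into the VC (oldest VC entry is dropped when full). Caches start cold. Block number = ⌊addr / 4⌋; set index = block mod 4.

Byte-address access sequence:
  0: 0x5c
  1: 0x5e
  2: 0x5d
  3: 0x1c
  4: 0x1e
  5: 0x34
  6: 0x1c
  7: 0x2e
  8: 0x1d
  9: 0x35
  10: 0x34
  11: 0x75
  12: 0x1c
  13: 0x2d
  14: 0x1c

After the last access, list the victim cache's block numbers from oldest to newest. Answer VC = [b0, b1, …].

VC = [23, 11, 13]

0: 0x5c (blk 23, set 3) → MISS  vc=[]
1: 0x5e (blk 23, set 3) → L1-HIT  vc=[]
2: 0x5d (blk 23, set 3) → L1-HIT  vc=[]
3: 0x1c (blk 7, set 3) → MISS  vc=[23]
4: 0x1e (blk 7, set 3) → L1-HIT  vc=[23]
5: 0x34 (blk 13, set 1) → MISS  vc=[23]
6: 0x1c (blk 7, set 3) → L1-HIT  vc=[23]
7: 0x2e (blk 11, set 3) → MISS  vc=[23, 7]
8: 0x1d (blk 7, set 3) → VC-HIT  vc=[23, 11]
9: 0x35 (blk 13, set 1) → L1-HIT  vc=[23, 11]
10: 0x34 (blk 13, set 1) → L1-HIT  vc=[23, 11]
11: 0x75 (blk 29, set 1) → MISS  vc=[23, 11, 13]
12: 0x1c (blk 7, set 3) → L1-HIT  vc=[23, 11, 13]
13: 0x2d (blk 11, set 3) → VC-HIT  vc=[23, 7, 13]
14: 0x1c (blk 7, set 3) → VC-HIT  vc=[23, 11, 13]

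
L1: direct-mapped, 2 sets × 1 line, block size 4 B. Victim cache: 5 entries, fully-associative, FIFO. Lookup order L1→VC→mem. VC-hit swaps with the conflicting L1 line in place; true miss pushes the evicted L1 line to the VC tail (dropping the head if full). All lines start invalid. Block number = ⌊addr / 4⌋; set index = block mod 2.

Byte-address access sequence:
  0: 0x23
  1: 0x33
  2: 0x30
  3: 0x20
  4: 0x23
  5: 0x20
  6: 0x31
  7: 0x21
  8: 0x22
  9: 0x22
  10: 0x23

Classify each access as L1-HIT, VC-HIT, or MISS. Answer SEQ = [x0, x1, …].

#0 0x23→b8/s0 MISS; vc=[]
#1 0x33→b12/s0 MISS; vc=[8]
#2 0x30→b12/s0 L1-HIT; vc=[8]
#3 0x20→b8/s0 VC-HIT; vc=[12]
#4 0x23→b8/s0 L1-HIT; vc=[12]
#5 0x20→b8/s0 L1-HIT; vc=[12]
#6 0x31→b12/s0 VC-HIT; vc=[8]
#7 0x21→b8/s0 VC-HIT; vc=[12]
#8 0x22→b8/s0 L1-HIT; vc=[12]
#9 0x22→b8/s0 L1-HIT; vc=[12]
#10 0x23→b8/s0 L1-HIT; vc=[12]

SEQ = [MISS, MISS, L1-HIT, VC-HIT, L1-HIT, L1-HIT, VC-HIT, VC-HIT, L1-HIT, L1-HIT, L1-HIT]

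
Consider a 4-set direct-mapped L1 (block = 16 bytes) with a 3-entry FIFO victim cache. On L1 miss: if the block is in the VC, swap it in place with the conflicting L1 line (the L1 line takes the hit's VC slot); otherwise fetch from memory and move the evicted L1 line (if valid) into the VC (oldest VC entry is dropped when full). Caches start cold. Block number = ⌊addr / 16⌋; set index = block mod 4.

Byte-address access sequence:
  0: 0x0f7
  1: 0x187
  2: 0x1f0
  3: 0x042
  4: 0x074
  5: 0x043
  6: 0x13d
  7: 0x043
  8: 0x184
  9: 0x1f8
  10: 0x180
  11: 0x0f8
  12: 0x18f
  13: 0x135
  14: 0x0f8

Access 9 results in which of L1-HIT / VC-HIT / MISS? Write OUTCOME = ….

#0 0xf7→b15/s3 MISS; vc=[]
#1 0x187→b24/s0 MISS; vc=[]
#2 0x1f0→b31/s3 MISS; vc=[15]
#3 0x42→b4/s0 MISS; vc=[15,24]
#4 0x74→b7/s3 MISS; vc=[15,24,31]
#5 0x43→b4/s0 L1-HIT; vc=[15,24,31]
#6 0x13d→b19/s3 MISS; vc=[24,31,7]
#7 0x43→b4/s0 L1-HIT; vc=[24,31,7]
#8 0x184→b24/s0 VC-HIT; vc=[4,31,7]
#9 0x1f8→b31/s3 VC-HIT; vc=[4,19,7]
#10 0x180→b24/s0 L1-HIT; vc=[4,19,7]
#11 0xf8→b15/s3 MISS; vc=[19,7,31]
#12 0x18f→b24/s0 L1-HIT; vc=[19,7,31]
#13 0x135→b19/s3 VC-HIT; vc=[15,7,31]
#14 0xf8→b15/s3 VC-HIT; vc=[19,7,31]

OUTCOME = VC-HIT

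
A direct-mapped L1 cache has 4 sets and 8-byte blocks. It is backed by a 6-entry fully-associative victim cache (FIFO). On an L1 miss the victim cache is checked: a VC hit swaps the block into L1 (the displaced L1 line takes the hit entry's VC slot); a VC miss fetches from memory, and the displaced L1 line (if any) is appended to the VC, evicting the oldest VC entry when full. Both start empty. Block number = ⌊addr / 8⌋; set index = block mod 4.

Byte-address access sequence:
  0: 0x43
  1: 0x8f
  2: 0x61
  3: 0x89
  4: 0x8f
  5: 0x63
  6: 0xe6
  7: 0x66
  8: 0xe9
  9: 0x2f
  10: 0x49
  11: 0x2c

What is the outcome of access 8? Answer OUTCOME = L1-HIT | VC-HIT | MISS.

#0 0x43→b8/s0 MISS; vc=[]
#1 0x8f→b17/s1 MISS; vc=[]
#2 0x61→b12/s0 MISS; vc=[8]
#3 0x89→b17/s1 L1-HIT; vc=[8]
#4 0x8f→b17/s1 L1-HIT; vc=[8]
#5 0x63→b12/s0 L1-HIT; vc=[8]
#6 0xe6→b28/s0 MISS; vc=[8,12]
#7 0x66→b12/s0 VC-HIT; vc=[8,28]
#8 0xe9→b29/s1 MISS; vc=[8,28,17]
#9 0x2f→b5/s1 MISS; vc=[8,28,17,29]
#10 0x49→b9/s1 MISS; vc=[8,28,17,29,5]
#11 0x2c→b5/s1 VC-HIT; vc=[8,28,17,29,9]

OUTCOME = MISS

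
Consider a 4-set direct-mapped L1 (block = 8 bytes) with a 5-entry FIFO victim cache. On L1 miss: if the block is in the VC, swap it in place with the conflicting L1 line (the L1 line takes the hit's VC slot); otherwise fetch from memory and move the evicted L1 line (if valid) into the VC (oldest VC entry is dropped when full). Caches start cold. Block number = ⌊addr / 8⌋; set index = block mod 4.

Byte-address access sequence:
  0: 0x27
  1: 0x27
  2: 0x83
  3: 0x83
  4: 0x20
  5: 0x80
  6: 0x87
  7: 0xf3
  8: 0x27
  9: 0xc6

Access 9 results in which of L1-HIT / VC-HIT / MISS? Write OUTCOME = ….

  [0] addr=0x27 blk=4 s=0: MISS | VC []
  [1] addr=0x27 blk=4 s=0: L1-HIT | VC []
  [2] addr=0x83 blk=16 s=0: MISS | VC [4]
  [3] addr=0x83 blk=16 s=0: L1-HIT | VC [4]
  [4] addr=0x20 blk=4 s=0: VC-HIT | VC [16]
  [5] addr=0x80 blk=16 s=0: VC-HIT | VC [4]
  [6] addr=0x87 blk=16 s=0: L1-HIT | VC [4]
  [7] addr=0xf3 blk=30 s=2: MISS | VC [4]
  [8] addr=0x27 blk=4 s=0: VC-HIT | VC [16]
  [9] addr=0xc6 blk=24 s=0: MISS | VC [16, 4]

OUTCOME = MISS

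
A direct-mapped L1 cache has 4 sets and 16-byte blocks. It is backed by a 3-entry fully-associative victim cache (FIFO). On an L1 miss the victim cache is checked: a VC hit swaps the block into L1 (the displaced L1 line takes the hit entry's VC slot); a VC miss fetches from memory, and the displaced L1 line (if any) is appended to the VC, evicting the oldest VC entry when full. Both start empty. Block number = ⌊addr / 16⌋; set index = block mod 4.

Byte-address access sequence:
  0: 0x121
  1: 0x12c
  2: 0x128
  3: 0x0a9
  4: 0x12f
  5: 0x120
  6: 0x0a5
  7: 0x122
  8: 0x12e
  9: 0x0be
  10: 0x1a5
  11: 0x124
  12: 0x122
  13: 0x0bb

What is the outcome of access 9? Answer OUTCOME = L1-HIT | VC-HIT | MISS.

OUTCOME = MISS

0: 0x121 (blk 18, set 2) → MISS  vc=[]
1: 0x12c (blk 18, set 2) → L1-HIT  vc=[]
2: 0x128 (blk 18, set 2) → L1-HIT  vc=[]
3: 0xa9 (blk 10, set 2) → MISS  vc=[18]
4: 0x12f (blk 18, set 2) → VC-HIT  vc=[10]
5: 0x120 (blk 18, set 2) → L1-HIT  vc=[10]
6: 0xa5 (blk 10, set 2) → VC-HIT  vc=[18]
7: 0x122 (blk 18, set 2) → VC-HIT  vc=[10]
8: 0x12e (blk 18, set 2) → L1-HIT  vc=[10]
9: 0xbe (blk 11, set 3) → MISS  vc=[10]
10: 0x1a5 (blk 26, set 2) → MISS  vc=[10, 18]
11: 0x124 (blk 18, set 2) → VC-HIT  vc=[10, 26]
12: 0x122 (blk 18, set 2) → L1-HIT  vc=[10, 26]
13: 0xbb (blk 11, set 3) → L1-HIT  vc=[10, 26]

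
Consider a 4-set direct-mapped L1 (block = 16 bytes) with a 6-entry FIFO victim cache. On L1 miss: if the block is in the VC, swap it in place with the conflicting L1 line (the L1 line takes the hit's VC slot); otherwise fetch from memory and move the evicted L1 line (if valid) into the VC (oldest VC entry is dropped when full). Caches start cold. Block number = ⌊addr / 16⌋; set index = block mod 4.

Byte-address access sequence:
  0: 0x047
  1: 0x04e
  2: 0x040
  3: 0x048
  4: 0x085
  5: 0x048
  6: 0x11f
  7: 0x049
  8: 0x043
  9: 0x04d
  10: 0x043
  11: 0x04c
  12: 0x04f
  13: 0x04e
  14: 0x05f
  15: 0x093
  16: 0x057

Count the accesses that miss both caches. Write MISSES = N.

MISSES = 5

  [0] addr=0x47 blk=4 s=0: MISS | VC []
  [1] addr=0x4e blk=4 s=0: L1-HIT | VC []
  [2] addr=0x40 blk=4 s=0: L1-HIT | VC []
  [3] addr=0x48 blk=4 s=0: L1-HIT | VC []
  [4] addr=0x85 blk=8 s=0: MISS | VC [4]
  [5] addr=0x48 blk=4 s=0: VC-HIT | VC [8]
  [6] addr=0x11f blk=17 s=1: MISS | VC [8]
  [7] addr=0x49 blk=4 s=0: L1-HIT | VC [8]
  [8] addr=0x43 blk=4 s=0: L1-HIT | VC [8]
  [9] addr=0x4d blk=4 s=0: L1-HIT | VC [8]
  [10] addr=0x43 blk=4 s=0: L1-HIT | VC [8]
  [11] addr=0x4c blk=4 s=0: L1-HIT | VC [8]
  [12] addr=0x4f blk=4 s=0: L1-HIT | VC [8]
  [13] addr=0x4e blk=4 s=0: L1-HIT | VC [8]
  [14] addr=0x5f blk=5 s=1: MISS | VC [8, 17]
  [15] addr=0x93 blk=9 s=1: MISS | VC [8, 17, 5]
  [16] addr=0x57 blk=5 s=1: VC-HIT | VC [8, 17, 9]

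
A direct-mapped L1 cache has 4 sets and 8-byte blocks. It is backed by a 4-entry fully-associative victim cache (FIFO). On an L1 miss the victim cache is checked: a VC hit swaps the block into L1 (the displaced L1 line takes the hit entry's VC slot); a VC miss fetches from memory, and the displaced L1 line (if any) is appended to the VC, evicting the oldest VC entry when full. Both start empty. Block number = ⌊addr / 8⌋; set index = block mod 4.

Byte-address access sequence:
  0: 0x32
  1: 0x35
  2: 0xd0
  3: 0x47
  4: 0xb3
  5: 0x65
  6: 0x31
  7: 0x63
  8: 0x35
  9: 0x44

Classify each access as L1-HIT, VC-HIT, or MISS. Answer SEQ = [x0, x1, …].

  [0] addr=0x32 blk=6 s=2: MISS | VC []
  [1] addr=0x35 blk=6 s=2: L1-HIT | VC []
  [2] addr=0xd0 blk=26 s=2: MISS | VC [6]
  [3] addr=0x47 blk=8 s=0: MISS | VC [6]
  [4] addr=0xb3 blk=22 s=2: MISS | VC [6, 26]
  [5] addr=0x65 blk=12 s=0: MISS | VC [6, 26, 8]
  [6] addr=0x31 blk=6 s=2: VC-HIT | VC [22, 26, 8]
  [7] addr=0x63 blk=12 s=0: L1-HIT | VC [22, 26, 8]
  [8] addr=0x35 blk=6 s=2: L1-HIT | VC [22, 26, 8]
  [9] addr=0x44 blk=8 s=0: VC-HIT | VC [22, 26, 12]

SEQ = [MISS, L1-HIT, MISS, MISS, MISS, MISS, VC-HIT, L1-HIT, L1-HIT, VC-HIT]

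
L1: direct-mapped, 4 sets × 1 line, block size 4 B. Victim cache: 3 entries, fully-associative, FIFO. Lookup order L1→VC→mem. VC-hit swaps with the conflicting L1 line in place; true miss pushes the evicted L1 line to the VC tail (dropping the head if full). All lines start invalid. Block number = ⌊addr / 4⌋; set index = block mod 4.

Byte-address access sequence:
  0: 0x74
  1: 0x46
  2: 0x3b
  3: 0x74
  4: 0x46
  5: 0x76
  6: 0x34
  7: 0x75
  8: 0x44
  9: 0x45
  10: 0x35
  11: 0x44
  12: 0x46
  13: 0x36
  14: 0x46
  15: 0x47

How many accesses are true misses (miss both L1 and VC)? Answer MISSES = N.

MISSES = 4

  [0] addr=0x74 blk=29 s=1: MISS | VC []
  [1] addr=0x46 blk=17 s=1: MISS | VC [29]
  [2] addr=0x3b blk=14 s=2: MISS | VC [29]
  [3] addr=0x74 blk=29 s=1: VC-HIT | VC [17]
  [4] addr=0x46 blk=17 s=1: VC-HIT | VC [29]
  [5] addr=0x76 blk=29 s=1: VC-HIT | VC [17]
  [6] addr=0x34 blk=13 s=1: MISS | VC [17, 29]
  [7] addr=0x75 blk=29 s=1: VC-HIT | VC [17, 13]
  [8] addr=0x44 blk=17 s=1: VC-HIT | VC [29, 13]
  [9] addr=0x45 blk=17 s=1: L1-HIT | VC [29, 13]
  [10] addr=0x35 blk=13 s=1: VC-HIT | VC [29, 17]
  [11] addr=0x44 blk=17 s=1: VC-HIT | VC [29, 13]
  [12] addr=0x46 blk=17 s=1: L1-HIT | VC [29, 13]
  [13] addr=0x36 blk=13 s=1: VC-HIT | VC [29, 17]
  [14] addr=0x46 blk=17 s=1: VC-HIT | VC [29, 13]
  [15] addr=0x47 blk=17 s=1: L1-HIT | VC [29, 13]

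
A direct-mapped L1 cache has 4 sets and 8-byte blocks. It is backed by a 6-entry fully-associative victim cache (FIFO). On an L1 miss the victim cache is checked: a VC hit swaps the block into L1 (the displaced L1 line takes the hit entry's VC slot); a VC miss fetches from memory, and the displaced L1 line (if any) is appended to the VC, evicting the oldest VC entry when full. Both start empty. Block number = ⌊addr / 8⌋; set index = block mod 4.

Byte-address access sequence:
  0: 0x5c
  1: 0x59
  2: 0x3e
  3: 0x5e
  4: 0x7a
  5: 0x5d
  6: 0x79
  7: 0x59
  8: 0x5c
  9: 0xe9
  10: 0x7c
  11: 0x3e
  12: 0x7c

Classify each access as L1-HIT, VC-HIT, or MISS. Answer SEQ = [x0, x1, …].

SEQ = [MISS, L1-HIT, MISS, VC-HIT, MISS, VC-HIT, VC-HIT, VC-HIT, L1-HIT, MISS, VC-HIT, VC-HIT, VC-HIT]

0: 0x5c (blk 11, set 3) → MISS  vc=[]
1: 0x59 (blk 11, set 3) → L1-HIT  vc=[]
2: 0x3e (blk 7, set 3) → MISS  vc=[11]
3: 0x5e (blk 11, set 3) → VC-HIT  vc=[7]
4: 0x7a (blk 15, set 3) → MISS  vc=[7, 11]
5: 0x5d (blk 11, set 3) → VC-HIT  vc=[7, 15]
6: 0x79 (blk 15, set 3) → VC-HIT  vc=[7, 11]
7: 0x59 (blk 11, set 3) → VC-HIT  vc=[7, 15]
8: 0x5c (blk 11, set 3) → L1-HIT  vc=[7, 15]
9: 0xe9 (blk 29, set 1) → MISS  vc=[7, 15]
10: 0x7c (blk 15, set 3) → VC-HIT  vc=[7, 11]
11: 0x3e (blk 7, set 3) → VC-HIT  vc=[15, 11]
12: 0x7c (blk 15, set 3) → VC-HIT  vc=[7, 11]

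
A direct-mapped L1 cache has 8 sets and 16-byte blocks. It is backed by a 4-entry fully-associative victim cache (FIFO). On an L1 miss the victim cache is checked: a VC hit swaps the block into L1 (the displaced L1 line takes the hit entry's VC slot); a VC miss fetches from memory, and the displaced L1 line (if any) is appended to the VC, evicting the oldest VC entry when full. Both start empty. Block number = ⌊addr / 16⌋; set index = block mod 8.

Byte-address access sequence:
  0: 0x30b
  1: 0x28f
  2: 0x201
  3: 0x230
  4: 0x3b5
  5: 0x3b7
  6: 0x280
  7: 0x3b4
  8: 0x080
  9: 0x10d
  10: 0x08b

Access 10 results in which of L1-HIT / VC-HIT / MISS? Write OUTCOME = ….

OUTCOME = VC-HIT

0: 0x30b (blk 48, set 0) → MISS  vc=[]
1: 0x28f (blk 40, set 0) → MISS  vc=[48]
2: 0x201 (blk 32, set 0) → MISS  vc=[48, 40]
3: 0x230 (blk 35, set 3) → MISS  vc=[48, 40]
4: 0x3b5 (blk 59, set 3) → MISS  vc=[48, 40, 35]
5: 0x3b7 (blk 59, set 3) → L1-HIT  vc=[48, 40, 35]
6: 0x280 (blk 40, set 0) → VC-HIT  vc=[48, 32, 35]
7: 0x3b4 (blk 59, set 3) → L1-HIT  vc=[48, 32, 35]
8: 0x80 (blk 8, set 0) → MISS  vc=[48, 32, 35, 40]
9: 0x10d (blk 16, set 0) → MISS  vc=[32, 35, 40, 8]
10: 0x8b (blk 8, set 0) → VC-HIT  vc=[32, 35, 40, 16]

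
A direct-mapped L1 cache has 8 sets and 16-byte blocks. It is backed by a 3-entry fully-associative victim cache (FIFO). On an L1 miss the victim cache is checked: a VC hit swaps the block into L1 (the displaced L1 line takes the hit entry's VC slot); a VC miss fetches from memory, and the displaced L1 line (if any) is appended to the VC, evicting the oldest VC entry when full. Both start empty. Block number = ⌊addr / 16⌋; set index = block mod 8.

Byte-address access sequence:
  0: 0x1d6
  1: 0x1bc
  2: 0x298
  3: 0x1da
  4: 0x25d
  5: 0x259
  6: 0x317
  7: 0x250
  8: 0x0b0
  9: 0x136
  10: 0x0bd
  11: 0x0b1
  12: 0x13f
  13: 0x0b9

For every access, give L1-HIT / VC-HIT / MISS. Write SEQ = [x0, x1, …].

  [0] addr=0x1d6 blk=29 s=5: MISS | VC []
  [1] addr=0x1bc blk=27 s=3: MISS | VC []
  [2] addr=0x298 blk=41 s=1: MISS | VC []
  [3] addr=0x1da blk=29 s=5: L1-HIT | VC []
  [4] addr=0x25d blk=37 s=5: MISS | VC [29]
  [5] addr=0x259 blk=37 s=5: L1-HIT | VC [29]
  [6] addr=0x317 blk=49 s=1: MISS | VC [29, 41]
  [7] addr=0x250 blk=37 s=5: L1-HIT | VC [29, 41]
  [8] addr=0xb0 blk=11 s=3: MISS | VC [29, 41, 27]
  [9] addr=0x136 blk=19 s=3: MISS | VC [41, 27, 11]
  [10] addr=0xbd blk=11 s=3: VC-HIT | VC [41, 27, 19]
  [11] addr=0xb1 blk=11 s=3: L1-HIT | VC [41, 27, 19]
  [12] addr=0x13f blk=19 s=3: VC-HIT | VC [41, 27, 11]
  [13] addr=0xb9 blk=11 s=3: VC-HIT | VC [41, 27, 19]

SEQ = [MISS, MISS, MISS, L1-HIT, MISS, L1-HIT, MISS, L1-HIT, MISS, MISS, VC-HIT, L1-HIT, VC-HIT, VC-HIT]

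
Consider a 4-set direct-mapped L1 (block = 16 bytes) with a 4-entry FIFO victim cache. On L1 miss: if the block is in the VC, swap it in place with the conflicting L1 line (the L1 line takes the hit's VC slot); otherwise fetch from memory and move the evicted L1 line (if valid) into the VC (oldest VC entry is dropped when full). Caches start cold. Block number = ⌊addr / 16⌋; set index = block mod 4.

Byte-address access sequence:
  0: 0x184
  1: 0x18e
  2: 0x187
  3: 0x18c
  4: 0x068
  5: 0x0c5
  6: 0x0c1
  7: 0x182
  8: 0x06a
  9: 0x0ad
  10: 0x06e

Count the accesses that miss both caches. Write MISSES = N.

MISSES = 4

0: 0x184 (blk 24, set 0) → MISS  vc=[]
1: 0x18e (blk 24, set 0) → L1-HIT  vc=[]
2: 0x187 (blk 24, set 0) → L1-HIT  vc=[]
3: 0x18c (blk 24, set 0) → L1-HIT  vc=[]
4: 0x68 (blk 6, set 2) → MISS  vc=[]
5: 0xc5 (blk 12, set 0) → MISS  vc=[24]
6: 0xc1 (blk 12, set 0) → L1-HIT  vc=[24]
7: 0x182 (blk 24, set 0) → VC-HIT  vc=[12]
8: 0x6a (blk 6, set 2) → L1-HIT  vc=[12]
9: 0xad (blk 10, set 2) → MISS  vc=[12, 6]
10: 0x6e (blk 6, set 2) → VC-HIT  vc=[12, 10]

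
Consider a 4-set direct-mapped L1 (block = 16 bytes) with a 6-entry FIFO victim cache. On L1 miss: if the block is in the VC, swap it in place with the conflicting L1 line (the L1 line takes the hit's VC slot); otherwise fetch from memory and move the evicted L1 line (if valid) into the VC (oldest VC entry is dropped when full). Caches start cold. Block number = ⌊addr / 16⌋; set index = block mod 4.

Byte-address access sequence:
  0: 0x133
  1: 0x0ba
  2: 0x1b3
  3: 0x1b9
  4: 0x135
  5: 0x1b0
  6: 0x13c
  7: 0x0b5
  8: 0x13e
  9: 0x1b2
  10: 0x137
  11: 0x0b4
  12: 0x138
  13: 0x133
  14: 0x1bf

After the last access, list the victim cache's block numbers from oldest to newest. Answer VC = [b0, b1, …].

0: 0x133 (blk 19, set 3) → MISS  vc=[]
1: 0xba (blk 11, set 3) → MISS  vc=[19]
2: 0x1b3 (blk 27, set 3) → MISS  vc=[19, 11]
3: 0x1b9 (blk 27, set 3) → L1-HIT  vc=[19, 11]
4: 0x135 (blk 19, set 3) → VC-HIT  vc=[27, 11]
5: 0x1b0 (blk 27, set 3) → VC-HIT  vc=[19, 11]
6: 0x13c (blk 19, set 3) → VC-HIT  vc=[27, 11]
7: 0xb5 (blk 11, set 3) → VC-HIT  vc=[27, 19]
8: 0x13e (blk 19, set 3) → VC-HIT  vc=[27, 11]
9: 0x1b2 (blk 27, set 3) → VC-HIT  vc=[19, 11]
10: 0x137 (blk 19, set 3) → VC-HIT  vc=[27, 11]
11: 0xb4 (blk 11, set 3) → VC-HIT  vc=[27, 19]
12: 0x138 (blk 19, set 3) → VC-HIT  vc=[27, 11]
13: 0x133 (blk 19, set 3) → L1-HIT  vc=[27, 11]
14: 0x1bf (blk 27, set 3) → VC-HIT  vc=[19, 11]

VC = [19, 11]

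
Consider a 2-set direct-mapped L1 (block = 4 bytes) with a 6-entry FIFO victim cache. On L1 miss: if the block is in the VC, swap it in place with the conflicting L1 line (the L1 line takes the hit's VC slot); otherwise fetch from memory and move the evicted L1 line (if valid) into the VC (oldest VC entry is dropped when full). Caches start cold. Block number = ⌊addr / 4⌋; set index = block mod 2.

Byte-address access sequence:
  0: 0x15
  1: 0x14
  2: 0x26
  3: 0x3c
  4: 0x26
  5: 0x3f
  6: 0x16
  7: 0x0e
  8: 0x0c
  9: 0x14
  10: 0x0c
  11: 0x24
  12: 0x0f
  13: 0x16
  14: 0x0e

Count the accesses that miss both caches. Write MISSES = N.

#0 0x15→b5/s1 MISS; vc=[]
#1 0x14→b5/s1 L1-HIT; vc=[]
#2 0x26→b9/s1 MISS; vc=[5]
#3 0x3c→b15/s1 MISS; vc=[5,9]
#4 0x26→b9/s1 VC-HIT; vc=[5,15]
#5 0x3f→b15/s1 VC-HIT; vc=[5,9]
#6 0x16→b5/s1 VC-HIT; vc=[15,9]
#7 0xe→b3/s1 MISS; vc=[15,9,5]
#8 0xc→b3/s1 L1-HIT; vc=[15,9,5]
#9 0x14→b5/s1 VC-HIT; vc=[15,9,3]
#10 0xc→b3/s1 VC-HIT; vc=[15,9,5]
#11 0x24→b9/s1 VC-HIT; vc=[15,3,5]
#12 0xf→b3/s1 VC-HIT; vc=[15,9,5]
#13 0x16→b5/s1 VC-HIT; vc=[15,9,3]
#14 0xe→b3/s1 VC-HIT; vc=[15,9,5]

MISSES = 4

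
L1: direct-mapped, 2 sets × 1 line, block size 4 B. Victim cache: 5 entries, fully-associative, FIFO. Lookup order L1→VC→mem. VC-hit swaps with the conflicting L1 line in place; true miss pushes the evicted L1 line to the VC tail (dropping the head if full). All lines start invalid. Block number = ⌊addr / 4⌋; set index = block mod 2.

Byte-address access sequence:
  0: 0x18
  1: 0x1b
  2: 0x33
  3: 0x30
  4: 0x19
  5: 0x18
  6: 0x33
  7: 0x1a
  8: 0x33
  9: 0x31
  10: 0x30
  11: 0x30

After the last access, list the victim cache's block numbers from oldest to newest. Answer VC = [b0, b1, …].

VC = [6]

0: 0x18 (blk 6, set 0) → MISS  vc=[]
1: 0x1b (blk 6, set 0) → L1-HIT  vc=[]
2: 0x33 (blk 12, set 0) → MISS  vc=[6]
3: 0x30 (blk 12, set 0) → L1-HIT  vc=[6]
4: 0x19 (blk 6, set 0) → VC-HIT  vc=[12]
5: 0x18 (blk 6, set 0) → L1-HIT  vc=[12]
6: 0x33 (blk 12, set 0) → VC-HIT  vc=[6]
7: 0x1a (blk 6, set 0) → VC-HIT  vc=[12]
8: 0x33 (blk 12, set 0) → VC-HIT  vc=[6]
9: 0x31 (blk 12, set 0) → L1-HIT  vc=[6]
10: 0x30 (blk 12, set 0) → L1-HIT  vc=[6]
11: 0x30 (blk 12, set 0) → L1-HIT  vc=[6]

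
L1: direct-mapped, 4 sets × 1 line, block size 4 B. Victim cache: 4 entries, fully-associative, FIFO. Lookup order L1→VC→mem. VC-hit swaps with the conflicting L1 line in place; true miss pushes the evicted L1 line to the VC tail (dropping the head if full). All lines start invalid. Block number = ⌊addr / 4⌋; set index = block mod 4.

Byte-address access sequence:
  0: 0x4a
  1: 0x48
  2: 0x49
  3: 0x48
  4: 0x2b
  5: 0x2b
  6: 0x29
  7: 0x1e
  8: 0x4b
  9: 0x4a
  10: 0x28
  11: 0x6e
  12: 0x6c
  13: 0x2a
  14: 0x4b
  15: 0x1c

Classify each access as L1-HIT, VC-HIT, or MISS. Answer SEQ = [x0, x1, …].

#0 0x4a→b18/s2 MISS; vc=[]
#1 0x48→b18/s2 L1-HIT; vc=[]
#2 0x49→b18/s2 L1-HIT; vc=[]
#3 0x48→b18/s2 L1-HIT; vc=[]
#4 0x2b→b10/s2 MISS; vc=[18]
#5 0x2b→b10/s2 L1-HIT; vc=[18]
#6 0x29→b10/s2 L1-HIT; vc=[18]
#7 0x1e→b7/s3 MISS; vc=[18]
#8 0x4b→b18/s2 VC-HIT; vc=[10]
#9 0x4a→b18/s2 L1-HIT; vc=[10]
#10 0x28→b10/s2 VC-HIT; vc=[18]
#11 0x6e→b27/s3 MISS; vc=[18,7]
#12 0x6c→b27/s3 L1-HIT; vc=[18,7]
#13 0x2a→b10/s2 L1-HIT; vc=[18,7]
#14 0x4b→b18/s2 VC-HIT; vc=[10,7]
#15 0x1c→b7/s3 VC-HIT; vc=[10,27]

SEQ = [MISS, L1-HIT, L1-HIT, L1-HIT, MISS, L1-HIT, L1-HIT, MISS, VC-HIT, L1-HIT, VC-HIT, MISS, L1-HIT, L1-HIT, VC-HIT, VC-HIT]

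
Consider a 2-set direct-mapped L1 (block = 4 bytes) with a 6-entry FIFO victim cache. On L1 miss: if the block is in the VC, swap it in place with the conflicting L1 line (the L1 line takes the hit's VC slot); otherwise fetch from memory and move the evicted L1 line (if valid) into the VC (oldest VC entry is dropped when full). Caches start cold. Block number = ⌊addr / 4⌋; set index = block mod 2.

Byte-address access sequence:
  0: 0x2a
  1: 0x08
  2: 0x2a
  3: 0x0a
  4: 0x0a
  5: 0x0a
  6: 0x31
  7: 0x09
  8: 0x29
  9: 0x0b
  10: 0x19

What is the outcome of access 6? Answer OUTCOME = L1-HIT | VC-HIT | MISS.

0: 0x2a (blk 10, set 0) → MISS  vc=[]
1: 0x8 (blk 2, set 0) → MISS  vc=[10]
2: 0x2a (blk 10, set 0) → VC-HIT  vc=[2]
3: 0xa (blk 2, set 0) → VC-HIT  vc=[10]
4: 0xa (blk 2, set 0) → L1-HIT  vc=[10]
5: 0xa (blk 2, set 0) → L1-HIT  vc=[10]
6: 0x31 (blk 12, set 0) → MISS  vc=[10, 2]
7: 0x9 (blk 2, set 0) → VC-HIT  vc=[10, 12]
8: 0x29 (blk 10, set 0) → VC-HIT  vc=[2, 12]
9: 0xb (blk 2, set 0) → VC-HIT  vc=[10, 12]
10: 0x19 (blk 6, set 0) → MISS  vc=[10, 12, 2]

OUTCOME = MISS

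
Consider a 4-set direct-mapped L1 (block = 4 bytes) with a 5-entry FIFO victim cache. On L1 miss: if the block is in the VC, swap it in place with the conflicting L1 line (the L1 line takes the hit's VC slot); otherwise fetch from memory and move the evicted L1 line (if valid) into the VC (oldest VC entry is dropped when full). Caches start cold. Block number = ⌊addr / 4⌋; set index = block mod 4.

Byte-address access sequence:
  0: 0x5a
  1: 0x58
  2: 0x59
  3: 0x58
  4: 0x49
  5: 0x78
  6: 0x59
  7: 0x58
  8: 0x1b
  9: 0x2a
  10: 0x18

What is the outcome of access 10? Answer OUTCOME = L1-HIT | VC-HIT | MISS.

OUTCOME = VC-HIT

#0 0x5a→b22/s2 MISS; vc=[]
#1 0x58→b22/s2 L1-HIT; vc=[]
#2 0x59→b22/s2 L1-HIT; vc=[]
#3 0x58→b22/s2 L1-HIT; vc=[]
#4 0x49→b18/s2 MISS; vc=[22]
#5 0x78→b30/s2 MISS; vc=[22,18]
#6 0x59→b22/s2 VC-HIT; vc=[30,18]
#7 0x58→b22/s2 L1-HIT; vc=[30,18]
#8 0x1b→b6/s2 MISS; vc=[30,18,22]
#9 0x2a→b10/s2 MISS; vc=[30,18,22,6]
#10 0x18→b6/s2 VC-HIT; vc=[30,18,22,10]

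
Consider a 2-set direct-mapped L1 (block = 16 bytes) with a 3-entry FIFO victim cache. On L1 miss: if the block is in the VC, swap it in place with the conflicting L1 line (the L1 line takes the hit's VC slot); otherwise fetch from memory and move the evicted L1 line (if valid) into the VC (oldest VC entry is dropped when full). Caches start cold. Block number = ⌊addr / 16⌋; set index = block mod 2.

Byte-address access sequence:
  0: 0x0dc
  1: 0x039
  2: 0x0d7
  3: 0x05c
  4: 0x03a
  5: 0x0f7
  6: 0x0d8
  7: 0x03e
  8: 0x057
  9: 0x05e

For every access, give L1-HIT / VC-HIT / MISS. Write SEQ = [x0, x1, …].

  [0] addr=0xdc blk=13 s=1: MISS | VC []
  [1] addr=0x39 blk=3 s=1: MISS | VC [13]
  [2] addr=0xd7 blk=13 s=1: VC-HIT | VC [3]
  [3] addr=0x5c blk=5 s=1: MISS | VC [3, 13]
  [4] addr=0x3a blk=3 s=1: VC-HIT | VC [5, 13]
  [5] addr=0xf7 blk=15 s=1: MISS | VC [5, 13, 3]
  [6] addr=0xd8 blk=13 s=1: VC-HIT | VC [5, 15, 3]
  [7] addr=0x3e blk=3 s=1: VC-HIT | VC [5, 15, 13]
  [8] addr=0x57 blk=5 s=1: VC-HIT | VC [3, 15, 13]
  [9] addr=0x5e blk=5 s=1: L1-HIT | VC [3, 15, 13]

SEQ = [MISS, MISS, VC-HIT, MISS, VC-HIT, MISS, VC-HIT, VC-HIT, VC-HIT, L1-HIT]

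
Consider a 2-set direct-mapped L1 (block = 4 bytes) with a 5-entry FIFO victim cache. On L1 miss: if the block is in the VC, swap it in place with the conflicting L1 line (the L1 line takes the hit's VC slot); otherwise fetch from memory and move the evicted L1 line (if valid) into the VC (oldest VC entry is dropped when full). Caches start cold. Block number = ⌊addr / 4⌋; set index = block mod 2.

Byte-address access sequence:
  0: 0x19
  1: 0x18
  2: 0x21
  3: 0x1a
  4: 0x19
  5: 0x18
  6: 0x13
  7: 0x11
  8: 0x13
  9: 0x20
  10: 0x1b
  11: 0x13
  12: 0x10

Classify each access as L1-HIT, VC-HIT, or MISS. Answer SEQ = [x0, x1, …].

0: 0x19 (blk 6, set 0) → MISS  vc=[]
1: 0x18 (blk 6, set 0) → L1-HIT  vc=[]
2: 0x21 (blk 8, set 0) → MISS  vc=[6]
3: 0x1a (blk 6, set 0) → VC-HIT  vc=[8]
4: 0x19 (blk 6, set 0) → L1-HIT  vc=[8]
5: 0x18 (blk 6, set 0) → L1-HIT  vc=[8]
6: 0x13 (blk 4, set 0) → MISS  vc=[8, 6]
7: 0x11 (blk 4, set 0) → L1-HIT  vc=[8, 6]
8: 0x13 (blk 4, set 0) → L1-HIT  vc=[8, 6]
9: 0x20 (blk 8, set 0) → VC-HIT  vc=[4, 6]
10: 0x1b (blk 6, set 0) → VC-HIT  vc=[4, 8]
11: 0x13 (blk 4, set 0) → VC-HIT  vc=[6, 8]
12: 0x10 (blk 4, set 0) → L1-HIT  vc=[6, 8]

SEQ = [MISS, L1-HIT, MISS, VC-HIT, L1-HIT, L1-HIT, MISS, L1-HIT, L1-HIT, VC-HIT, VC-HIT, VC-HIT, L1-HIT]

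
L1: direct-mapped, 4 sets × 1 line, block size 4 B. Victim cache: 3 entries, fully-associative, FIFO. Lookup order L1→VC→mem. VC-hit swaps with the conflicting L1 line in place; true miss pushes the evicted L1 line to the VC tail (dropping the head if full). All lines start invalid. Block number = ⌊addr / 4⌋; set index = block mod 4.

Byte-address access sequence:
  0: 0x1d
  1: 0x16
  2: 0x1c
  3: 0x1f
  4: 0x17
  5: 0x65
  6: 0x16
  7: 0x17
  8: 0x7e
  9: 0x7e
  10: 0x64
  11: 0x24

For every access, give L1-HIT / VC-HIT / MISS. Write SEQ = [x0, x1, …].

SEQ = [MISS, MISS, L1-HIT, L1-HIT, L1-HIT, MISS, VC-HIT, L1-HIT, MISS, L1-HIT, VC-HIT, MISS]

0: 0x1d (blk 7, set 3) → MISS  vc=[]
1: 0x16 (blk 5, set 1) → MISS  vc=[]
2: 0x1c (blk 7, set 3) → L1-HIT  vc=[]
3: 0x1f (blk 7, set 3) → L1-HIT  vc=[]
4: 0x17 (blk 5, set 1) → L1-HIT  vc=[]
5: 0x65 (blk 25, set 1) → MISS  vc=[5]
6: 0x16 (blk 5, set 1) → VC-HIT  vc=[25]
7: 0x17 (blk 5, set 1) → L1-HIT  vc=[25]
8: 0x7e (blk 31, set 3) → MISS  vc=[25, 7]
9: 0x7e (blk 31, set 3) → L1-HIT  vc=[25, 7]
10: 0x64 (blk 25, set 1) → VC-HIT  vc=[5, 7]
11: 0x24 (blk 9, set 1) → MISS  vc=[5, 7, 25]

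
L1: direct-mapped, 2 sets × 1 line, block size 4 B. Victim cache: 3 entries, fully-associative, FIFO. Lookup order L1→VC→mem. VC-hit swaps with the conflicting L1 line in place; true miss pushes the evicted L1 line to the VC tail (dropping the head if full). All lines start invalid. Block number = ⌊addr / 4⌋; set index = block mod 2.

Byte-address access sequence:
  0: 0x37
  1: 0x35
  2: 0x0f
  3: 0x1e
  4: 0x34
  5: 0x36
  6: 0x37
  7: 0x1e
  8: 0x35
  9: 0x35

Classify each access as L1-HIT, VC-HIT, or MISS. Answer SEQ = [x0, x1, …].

#0 0x37→b13/s1 MISS; vc=[]
#1 0x35→b13/s1 L1-HIT; vc=[]
#2 0xf→b3/s1 MISS; vc=[13]
#3 0x1e→b7/s1 MISS; vc=[13,3]
#4 0x34→b13/s1 VC-HIT; vc=[7,3]
#5 0x36→b13/s1 L1-HIT; vc=[7,3]
#6 0x37→b13/s1 L1-HIT; vc=[7,3]
#7 0x1e→b7/s1 VC-HIT; vc=[13,3]
#8 0x35→b13/s1 VC-HIT; vc=[7,3]
#9 0x35→b13/s1 L1-HIT; vc=[7,3]

SEQ = [MISS, L1-HIT, MISS, MISS, VC-HIT, L1-HIT, L1-HIT, VC-HIT, VC-HIT, L1-HIT]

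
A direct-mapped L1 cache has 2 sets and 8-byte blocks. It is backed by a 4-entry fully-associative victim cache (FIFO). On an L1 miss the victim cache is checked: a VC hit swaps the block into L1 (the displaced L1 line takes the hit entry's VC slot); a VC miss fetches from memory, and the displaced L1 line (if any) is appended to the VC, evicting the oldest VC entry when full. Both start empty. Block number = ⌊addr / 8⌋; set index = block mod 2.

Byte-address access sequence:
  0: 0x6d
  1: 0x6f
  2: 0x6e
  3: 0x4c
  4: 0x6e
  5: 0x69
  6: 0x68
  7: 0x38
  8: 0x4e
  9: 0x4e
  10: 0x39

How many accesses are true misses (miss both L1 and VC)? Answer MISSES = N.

  [0] addr=0x6d blk=13 s=1: MISS | VC []
  [1] addr=0x6f blk=13 s=1: L1-HIT | VC []
  [2] addr=0x6e blk=13 s=1: L1-HIT | VC []
  [3] addr=0x4c blk=9 s=1: MISS | VC [13]
  [4] addr=0x6e blk=13 s=1: VC-HIT | VC [9]
  [5] addr=0x69 blk=13 s=1: L1-HIT | VC [9]
  [6] addr=0x68 blk=13 s=1: L1-HIT | VC [9]
  [7] addr=0x38 blk=7 s=1: MISS | VC [9, 13]
  [8] addr=0x4e blk=9 s=1: VC-HIT | VC [7, 13]
  [9] addr=0x4e blk=9 s=1: L1-HIT | VC [7, 13]
  [10] addr=0x39 blk=7 s=1: VC-HIT | VC [9, 13]

MISSES = 3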